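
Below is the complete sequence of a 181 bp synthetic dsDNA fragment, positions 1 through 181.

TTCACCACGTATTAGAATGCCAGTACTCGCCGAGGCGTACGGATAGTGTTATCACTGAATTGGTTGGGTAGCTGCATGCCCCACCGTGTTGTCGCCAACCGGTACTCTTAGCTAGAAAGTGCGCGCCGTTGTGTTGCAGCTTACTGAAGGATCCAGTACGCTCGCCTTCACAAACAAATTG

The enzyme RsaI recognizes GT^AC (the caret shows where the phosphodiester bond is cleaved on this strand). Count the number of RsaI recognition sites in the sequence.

GTAC occurs starting at positions 23, 37, 102, 156.
RsaI cuts at 4 sites.

4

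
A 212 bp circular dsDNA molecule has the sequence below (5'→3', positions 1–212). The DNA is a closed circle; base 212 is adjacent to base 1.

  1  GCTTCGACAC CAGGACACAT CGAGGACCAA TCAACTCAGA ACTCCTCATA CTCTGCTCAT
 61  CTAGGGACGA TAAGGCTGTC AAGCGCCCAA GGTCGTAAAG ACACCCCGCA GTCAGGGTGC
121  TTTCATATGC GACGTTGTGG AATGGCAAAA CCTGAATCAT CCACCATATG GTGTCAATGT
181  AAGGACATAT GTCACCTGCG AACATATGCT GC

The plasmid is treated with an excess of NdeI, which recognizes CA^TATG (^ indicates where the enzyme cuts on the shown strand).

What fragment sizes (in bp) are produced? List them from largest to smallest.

NdeI sites (CATATG) start at positions 124, 165, 186, 203.
NdeI cuts after base 2 of each site, so after positions 125, 166, 187, 204.
Circular molecule, 4 cuts → 4 fragments:
  126–166 → 41 bp
  167–187 → 21 bp
  188–204 → 17 bp
  205–212 then 1–125 → 8 + 125 = 133 bp
Sorted largest to smallest: 133, 41, 21, 17 bp.

133, 41, 21, 17 bp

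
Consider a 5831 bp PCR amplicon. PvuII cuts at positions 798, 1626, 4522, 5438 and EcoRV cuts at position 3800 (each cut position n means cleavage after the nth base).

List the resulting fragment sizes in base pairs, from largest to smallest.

2174, 916, 828, 798, 722, 393 bp

Combined cut positions (sorted): 798, 1626, 3800, 4522, 5438.
Linear molecule, 5 cuts → 6 fragments:
  798 − 0 = 798 bp
  1626 − 798 = 828 bp
  3800 − 1626 = 2174 bp
  4522 − 3800 = 722 bp
  5438 − 4522 = 916 bp
  5831 − 5438 = 393 bp
Sorted largest to smallest: 2174, 916, 828, 798, 722, 393 bp.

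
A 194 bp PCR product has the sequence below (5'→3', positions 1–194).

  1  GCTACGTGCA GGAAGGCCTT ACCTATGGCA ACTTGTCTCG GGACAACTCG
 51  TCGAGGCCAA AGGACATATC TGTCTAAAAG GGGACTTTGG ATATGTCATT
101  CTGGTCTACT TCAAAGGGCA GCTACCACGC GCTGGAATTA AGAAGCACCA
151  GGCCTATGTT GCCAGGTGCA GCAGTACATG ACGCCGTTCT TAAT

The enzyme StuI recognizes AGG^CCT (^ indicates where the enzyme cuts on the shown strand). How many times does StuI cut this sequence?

AGGCCT occurs starting at positions 14, 150.
StuI cuts at 2 sites.

2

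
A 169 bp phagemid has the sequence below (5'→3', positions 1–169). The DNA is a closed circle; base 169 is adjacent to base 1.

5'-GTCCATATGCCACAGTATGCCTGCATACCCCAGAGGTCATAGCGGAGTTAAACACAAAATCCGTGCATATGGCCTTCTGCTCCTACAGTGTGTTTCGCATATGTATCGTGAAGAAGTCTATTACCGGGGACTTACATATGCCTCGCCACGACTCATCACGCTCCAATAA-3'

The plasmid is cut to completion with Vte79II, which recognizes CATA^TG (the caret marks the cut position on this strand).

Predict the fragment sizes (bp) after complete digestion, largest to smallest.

62, 38, 37, 32 bp

Vte79II sites (CATATG) start at positions 4, 66, 98, 135.
Vte79II cuts after base 4 of each site, so after positions 7, 69, 101, 138.
Circular molecule, 4 cuts → 4 fragments:
  8–69 → 62 bp
  70–101 → 32 bp
  102–138 → 37 bp
  139–169 then 1–7 → 31 + 7 = 38 bp
Sorted largest to smallest: 62, 38, 37, 32 bp.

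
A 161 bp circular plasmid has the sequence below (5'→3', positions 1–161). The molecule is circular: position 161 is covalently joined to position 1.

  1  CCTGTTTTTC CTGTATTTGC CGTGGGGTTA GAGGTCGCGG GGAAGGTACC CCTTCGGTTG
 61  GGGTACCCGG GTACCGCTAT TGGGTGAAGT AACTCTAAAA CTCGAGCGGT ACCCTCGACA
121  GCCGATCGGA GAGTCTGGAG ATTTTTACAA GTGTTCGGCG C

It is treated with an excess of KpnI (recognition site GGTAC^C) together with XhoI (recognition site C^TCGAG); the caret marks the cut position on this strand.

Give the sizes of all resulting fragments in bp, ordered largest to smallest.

98, 27, 17, 11, 8 bp

KpnI sites (GGTACC) start at positions 45, 62, 70, 108.
KpnI cuts after base 5 of each site (before the last base), so after positions 49, 66, 74, 112.
The XhoI site (CTCGAG) starts at position 101.
XhoI cuts after the first base of each site, so after position 101.
Combined cut positions: 49, 66, 74, 101, 112.
Circular molecule, 5 cuts → 5 fragments:
  50–66 → 17 bp
  67–74 → 8 bp
  75–101 → 27 bp
  102–112 → 11 bp
  113–161 then 1–49 → 49 + 49 = 98 bp
Sorted largest to smallest: 98, 27, 17, 11, 8 bp.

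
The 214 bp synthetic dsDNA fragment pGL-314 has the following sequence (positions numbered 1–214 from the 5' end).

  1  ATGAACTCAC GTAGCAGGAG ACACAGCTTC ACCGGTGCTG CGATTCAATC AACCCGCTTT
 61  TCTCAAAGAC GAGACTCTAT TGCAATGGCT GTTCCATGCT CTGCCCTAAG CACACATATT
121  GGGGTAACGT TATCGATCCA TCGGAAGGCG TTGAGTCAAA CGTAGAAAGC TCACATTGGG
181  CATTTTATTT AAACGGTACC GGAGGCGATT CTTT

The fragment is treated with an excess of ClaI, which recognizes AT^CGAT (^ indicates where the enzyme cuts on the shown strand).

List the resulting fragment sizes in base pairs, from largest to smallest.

The ClaI site (ATCGAT) starts at position 132.
ClaI cuts after base 2 of each site, so after position 133.
Linear molecule, 1 cut → 2 fragments:
  1–133 → 133 bp
  134–214 → 81 bp
Sorted largest to smallest: 133, 81 bp.

133, 81 bp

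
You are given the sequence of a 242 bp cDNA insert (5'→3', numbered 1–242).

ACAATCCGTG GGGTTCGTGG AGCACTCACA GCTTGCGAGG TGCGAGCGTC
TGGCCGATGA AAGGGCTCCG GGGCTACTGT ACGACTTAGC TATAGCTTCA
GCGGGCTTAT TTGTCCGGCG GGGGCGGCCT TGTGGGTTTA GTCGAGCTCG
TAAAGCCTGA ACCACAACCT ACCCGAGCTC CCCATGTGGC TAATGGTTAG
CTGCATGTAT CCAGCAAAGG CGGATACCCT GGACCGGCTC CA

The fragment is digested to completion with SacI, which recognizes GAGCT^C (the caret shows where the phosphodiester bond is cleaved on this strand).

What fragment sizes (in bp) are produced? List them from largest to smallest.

148, 63, 31 bp

SacI sites (GAGCTC) start at positions 144, 175.
SacI cuts after base 5 of each site (before the last base), so after positions 148, 179.
Linear molecule, 2 cuts → 3 fragments:
  1–148 → 148 bp
  149–179 → 31 bp
  180–242 → 63 bp
Sorted largest to smallest: 148, 63, 31 bp.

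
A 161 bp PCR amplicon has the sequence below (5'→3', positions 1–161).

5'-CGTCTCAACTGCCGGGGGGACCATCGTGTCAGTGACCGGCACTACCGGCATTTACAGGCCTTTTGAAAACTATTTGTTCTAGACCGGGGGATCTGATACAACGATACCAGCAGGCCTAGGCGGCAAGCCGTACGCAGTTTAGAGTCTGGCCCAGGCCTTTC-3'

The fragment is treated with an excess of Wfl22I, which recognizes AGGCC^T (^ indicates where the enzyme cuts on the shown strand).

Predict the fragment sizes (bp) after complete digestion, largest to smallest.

60, 56, 41, 4 bp

Wfl22I sites (AGGCCT) start at positions 56, 112, 153.
Wfl22I cuts after base 5 of each site (before the last base), so after positions 60, 116, 157.
Linear molecule, 3 cuts → 4 fragments:
  1–60 → 60 bp
  61–116 → 56 bp
  117–157 → 41 bp
  158–161 → 4 bp
Sorted largest to smallest: 60, 56, 41, 4 bp.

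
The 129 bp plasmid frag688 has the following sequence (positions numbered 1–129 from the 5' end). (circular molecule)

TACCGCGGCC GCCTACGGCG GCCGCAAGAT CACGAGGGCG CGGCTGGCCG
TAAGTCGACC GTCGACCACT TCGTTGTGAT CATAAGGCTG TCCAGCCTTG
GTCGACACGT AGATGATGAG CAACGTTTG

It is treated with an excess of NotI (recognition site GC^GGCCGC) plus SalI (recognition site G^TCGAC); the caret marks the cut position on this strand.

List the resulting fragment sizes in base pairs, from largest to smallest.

NotI sites (GCGGCCGC) start at positions 5, 18.
NotI cuts after base 2 of each site, so after positions 6, 19.
SalI sites (GTCGAC) start at positions 54, 61, 101.
SalI cuts after the first base of each site, so after positions 54, 61, 101.
Combined cut positions: 6, 19, 54, 61, 101.
Circular molecule, 5 cuts → 5 fragments:
  7–19 → 13 bp
  20–54 → 35 bp
  55–61 → 7 bp
  62–101 → 40 bp
  102–129 then 1–6 → 28 + 6 = 34 bp
Sorted largest to smallest: 40, 35, 34, 13, 7 bp.

40, 35, 34, 13, 7 bp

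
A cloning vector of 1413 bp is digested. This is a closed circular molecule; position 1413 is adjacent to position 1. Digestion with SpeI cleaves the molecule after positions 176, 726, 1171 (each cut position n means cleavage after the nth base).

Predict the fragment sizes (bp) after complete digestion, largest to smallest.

550, 445, 418 bp

Circular molecule, 3 cuts → 3 fragments:
  726 − 176 = 550 bp
  1171 − 726 = 445 bp
  wrap: 1413 − 1171 + 176 = 418 bp
Sorted largest to smallest: 550, 445, 418 bp.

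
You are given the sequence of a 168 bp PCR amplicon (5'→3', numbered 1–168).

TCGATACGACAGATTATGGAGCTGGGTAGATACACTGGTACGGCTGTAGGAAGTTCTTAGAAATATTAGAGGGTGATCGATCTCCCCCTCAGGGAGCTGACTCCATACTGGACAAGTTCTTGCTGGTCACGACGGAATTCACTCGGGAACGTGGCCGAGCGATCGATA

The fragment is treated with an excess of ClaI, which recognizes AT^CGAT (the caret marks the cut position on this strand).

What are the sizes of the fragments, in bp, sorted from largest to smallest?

ClaI sites (ATCGAT) start at positions 76, 162.
ClaI cuts after base 2 of each site, so after positions 77, 163.
Linear molecule, 2 cuts → 3 fragments:
  1–77 → 77 bp
  78–163 → 86 bp
  164–168 → 5 bp
Sorted largest to smallest: 86, 77, 5 bp.

86, 77, 5 bp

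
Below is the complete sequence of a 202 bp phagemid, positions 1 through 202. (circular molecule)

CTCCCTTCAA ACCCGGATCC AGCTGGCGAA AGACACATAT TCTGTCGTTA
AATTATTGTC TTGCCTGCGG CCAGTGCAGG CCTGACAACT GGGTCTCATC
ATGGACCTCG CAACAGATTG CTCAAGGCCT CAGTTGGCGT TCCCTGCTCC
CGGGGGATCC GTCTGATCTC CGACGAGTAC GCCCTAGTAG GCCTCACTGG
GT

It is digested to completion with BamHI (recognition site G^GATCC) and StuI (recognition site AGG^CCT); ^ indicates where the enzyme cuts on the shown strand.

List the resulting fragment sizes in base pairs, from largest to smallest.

BamHI sites (GGATCC) start at positions 15, 155.
BamHI cuts after the first base of each site, so after positions 15, 155.
StuI sites (AGGCCT) start at positions 78, 125, 189.
StuI cuts after base 3 of each site, so after positions 80, 127, 191.
Combined cut positions: 15, 80, 127, 155, 191.
Circular molecule, 5 cuts → 5 fragments:
  16–80 → 65 bp
  81–127 → 47 bp
  128–155 → 28 bp
  156–191 → 36 bp
  192–202 then 1–15 → 11 + 15 = 26 bp
Sorted largest to smallest: 65, 47, 36, 28, 26 bp.

65, 47, 36, 28, 26 bp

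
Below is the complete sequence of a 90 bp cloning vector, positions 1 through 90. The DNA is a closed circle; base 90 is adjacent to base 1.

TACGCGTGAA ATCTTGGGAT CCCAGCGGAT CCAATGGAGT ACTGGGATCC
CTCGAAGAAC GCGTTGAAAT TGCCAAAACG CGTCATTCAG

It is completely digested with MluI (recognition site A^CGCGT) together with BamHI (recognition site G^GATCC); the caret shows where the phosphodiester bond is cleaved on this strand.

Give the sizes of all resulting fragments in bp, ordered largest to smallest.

MluI sites (ACGCGT) start at positions 2, 59, 78.
MluI cuts after the first base of each site, so after positions 2, 59, 78.
BamHI sites (GGATCC) start at positions 17, 27, 45.
BamHI cuts after the first base of each site, so after positions 17, 27, 45.
Combined cut positions: 2, 17, 27, 45, 59, 78.
Circular molecule, 6 cuts → 6 fragments:
  3–17 → 15 bp
  18–27 → 10 bp
  28–45 → 18 bp
  46–59 → 14 bp
  60–78 → 19 bp
  79–90 then 1–2 → 12 + 2 = 14 bp
Sorted largest to smallest: 19, 18, 15, 14, 14, 10 bp.

19, 18, 15, 14, 14, 10 bp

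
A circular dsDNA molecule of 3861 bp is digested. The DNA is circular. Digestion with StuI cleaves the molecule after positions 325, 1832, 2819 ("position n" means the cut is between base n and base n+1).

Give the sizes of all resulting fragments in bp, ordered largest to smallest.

1507, 1367, 987 bp

Circular molecule, 3 cuts → 3 fragments:
  1832 − 325 = 1507 bp
  2819 − 1832 = 987 bp
  wrap: 3861 − 2819 + 325 = 1367 bp
Sorted largest to smallest: 1507, 1367, 987 bp.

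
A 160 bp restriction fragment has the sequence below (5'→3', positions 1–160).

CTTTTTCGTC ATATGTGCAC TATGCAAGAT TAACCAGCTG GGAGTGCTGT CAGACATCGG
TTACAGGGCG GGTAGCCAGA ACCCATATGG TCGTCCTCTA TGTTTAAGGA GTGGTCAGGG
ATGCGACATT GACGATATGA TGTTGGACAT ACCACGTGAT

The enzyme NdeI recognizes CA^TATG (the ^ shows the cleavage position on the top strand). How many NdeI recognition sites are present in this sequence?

CATATG occurs starting at positions 10, 84.
NdeI cuts at 2 sites.

2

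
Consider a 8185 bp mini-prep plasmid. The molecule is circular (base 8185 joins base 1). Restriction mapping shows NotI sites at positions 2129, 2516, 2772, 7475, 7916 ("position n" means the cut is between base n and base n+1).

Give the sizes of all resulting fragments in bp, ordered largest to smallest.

4703, 2398, 441, 387, 256 bp

Circular molecule, 5 cuts → 5 fragments:
  2516 − 2129 = 387 bp
  2772 − 2516 = 256 bp
  7475 − 2772 = 4703 bp
  7916 − 7475 = 441 bp
  wrap: 8185 − 7916 + 2129 = 2398 bp
Sorted largest to smallest: 4703, 2398, 441, 387, 256 bp.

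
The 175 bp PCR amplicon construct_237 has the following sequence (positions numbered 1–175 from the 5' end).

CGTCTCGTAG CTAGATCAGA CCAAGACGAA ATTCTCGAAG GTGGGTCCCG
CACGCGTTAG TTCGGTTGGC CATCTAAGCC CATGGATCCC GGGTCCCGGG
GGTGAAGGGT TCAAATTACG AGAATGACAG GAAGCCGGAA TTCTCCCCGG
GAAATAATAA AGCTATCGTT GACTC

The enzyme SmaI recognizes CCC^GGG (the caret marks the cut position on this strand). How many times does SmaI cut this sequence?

3

CCCGGG occurs starting at positions 88, 95, 146.
SmaI cuts at 3 sites.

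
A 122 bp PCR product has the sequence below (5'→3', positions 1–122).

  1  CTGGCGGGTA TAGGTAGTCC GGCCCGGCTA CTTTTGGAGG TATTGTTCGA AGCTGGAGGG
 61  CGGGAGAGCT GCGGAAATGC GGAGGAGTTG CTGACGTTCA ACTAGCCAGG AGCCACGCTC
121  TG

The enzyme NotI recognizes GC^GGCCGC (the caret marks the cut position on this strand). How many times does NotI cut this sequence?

No occurrence of GCGGCCGC is present in the sequence.
NotI does not cut: 0 sites.

0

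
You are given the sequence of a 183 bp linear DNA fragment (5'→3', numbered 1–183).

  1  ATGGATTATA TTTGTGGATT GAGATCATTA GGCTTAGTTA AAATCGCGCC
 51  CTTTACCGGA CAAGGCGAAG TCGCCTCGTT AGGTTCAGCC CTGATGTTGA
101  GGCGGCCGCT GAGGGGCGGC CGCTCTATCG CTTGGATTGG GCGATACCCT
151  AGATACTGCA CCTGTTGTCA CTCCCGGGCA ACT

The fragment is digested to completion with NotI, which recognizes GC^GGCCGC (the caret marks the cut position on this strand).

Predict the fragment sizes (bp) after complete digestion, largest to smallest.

103, 66, 14 bp

NotI sites (GCGGCCGC) start at positions 102, 116.
NotI cuts after base 2 of each site, so after positions 103, 117.
Linear molecule, 2 cuts → 3 fragments:
  1–103 → 103 bp
  104–117 → 14 bp
  118–183 → 66 bp
Sorted largest to smallest: 103, 66, 14 bp.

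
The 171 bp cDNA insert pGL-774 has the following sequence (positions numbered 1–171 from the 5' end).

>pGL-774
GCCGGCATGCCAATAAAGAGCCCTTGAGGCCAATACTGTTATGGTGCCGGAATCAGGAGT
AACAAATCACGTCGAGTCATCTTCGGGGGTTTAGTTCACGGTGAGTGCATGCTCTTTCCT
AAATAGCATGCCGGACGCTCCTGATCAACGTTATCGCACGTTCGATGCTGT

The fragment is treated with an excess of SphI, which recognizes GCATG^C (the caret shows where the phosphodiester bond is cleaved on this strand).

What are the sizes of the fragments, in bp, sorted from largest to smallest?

102, 41, 19, 9 bp

SphI sites (GCATGC) start at positions 5, 107, 126.
SphI cuts after base 5 of each site (before the last base), so after positions 9, 111, 130.
Linear molecule, 3 cuts → 4 fragments:
  1–9 → 9 bp
  10–111 → 102 bp
  112–130 → 19 bp
  131–171 → 41 bp
Sorted largest to smallest: 102, 41, 19, 9 bp.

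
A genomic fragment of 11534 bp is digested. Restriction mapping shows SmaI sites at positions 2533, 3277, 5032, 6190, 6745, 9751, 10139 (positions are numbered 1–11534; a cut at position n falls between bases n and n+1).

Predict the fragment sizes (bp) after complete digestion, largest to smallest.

3006, 2533, 1755, 1395, 1158, 744, 555, 388 bp

Linear molecule, 7 cuts → 8 fragments:
  2533 − 0 = 2533 bp
  3277 − 2533 = 744 bp
  5032 − 3277 = 1755 bp
  6190 − 5032 = 1158 bp
  6745 − 6190 = 555 bp
  9751 − 6745 = 3006 bp
  10139 − 9751 = 388 bp
  11534 − 10139 = 1395 bp
Sorted largest to smallest: 3006, 2533, 1755, 1395, 1158, 744, 555, 388 bp.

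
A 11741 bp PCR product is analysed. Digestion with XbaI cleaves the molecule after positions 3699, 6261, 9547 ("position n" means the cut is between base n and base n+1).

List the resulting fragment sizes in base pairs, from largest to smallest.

Linear molecule, 3 cuts → 4 fragments:
  3699 − 0 = 3699 bp
  6261 − 3699 = 2562 bp
  9547 − 6261 = 3286 bp
  11741 − 9547 = 2194 bp
Sorted largest to smallest: 3699, 3286, 2562, 2194 bp.

3699, 3286, 2562, 2194 bp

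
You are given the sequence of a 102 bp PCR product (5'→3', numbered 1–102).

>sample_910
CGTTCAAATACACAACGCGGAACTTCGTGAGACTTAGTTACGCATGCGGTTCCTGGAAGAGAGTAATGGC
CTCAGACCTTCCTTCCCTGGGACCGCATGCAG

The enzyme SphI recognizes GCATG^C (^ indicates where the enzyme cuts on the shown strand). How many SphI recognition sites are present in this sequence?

2

GCATGC occurs starting at positions 42, 95.
SphI cuts at 2 sites.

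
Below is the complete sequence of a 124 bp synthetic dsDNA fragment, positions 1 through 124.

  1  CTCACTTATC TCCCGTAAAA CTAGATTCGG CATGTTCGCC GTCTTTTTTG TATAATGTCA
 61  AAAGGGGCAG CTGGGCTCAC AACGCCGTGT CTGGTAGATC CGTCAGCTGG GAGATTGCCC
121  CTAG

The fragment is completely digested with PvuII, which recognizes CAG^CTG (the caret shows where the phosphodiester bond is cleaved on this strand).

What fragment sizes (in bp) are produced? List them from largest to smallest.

PvuII sites (CAGCTG) start at positions 68, 104.
PvuII cuts after base 3 of each site, so after positions 70, 106.
Linear molecule, 2 cuts → 3 fragments:
  1–70 → 70 bp
  71–106 → 36 bp
  107–124 → 18 bp
Sorted largest to smallest: 70, 36, 18 bp.

70, 36, 18 bp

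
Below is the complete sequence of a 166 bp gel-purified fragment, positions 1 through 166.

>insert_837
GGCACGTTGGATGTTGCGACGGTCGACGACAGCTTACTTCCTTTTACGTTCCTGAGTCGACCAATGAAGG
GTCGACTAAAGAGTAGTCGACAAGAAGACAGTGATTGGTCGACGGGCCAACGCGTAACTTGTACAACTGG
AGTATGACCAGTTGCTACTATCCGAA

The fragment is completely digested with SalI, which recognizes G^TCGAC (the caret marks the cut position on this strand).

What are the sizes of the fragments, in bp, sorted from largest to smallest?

58, 34, 22, 22, 15, 15 bp

SalI sites (GTCGAC) start at positions 22, 56, 71, 86, 108.
SalI cuts after the first base of each site, so after positions 22, 56, 71, 86, 108.
Linear molecule, 5 cuts → 6 fragments:
  1–22 → 22 bp
  23–56 → 34 bp
  57–71 → 15 bp
  72–86 → 15 bp
  87–108 → 22 bp
  109–166 → 58 bp
Sorted largest to smallest: 58, 34, 22, 22, 15, 15 bp.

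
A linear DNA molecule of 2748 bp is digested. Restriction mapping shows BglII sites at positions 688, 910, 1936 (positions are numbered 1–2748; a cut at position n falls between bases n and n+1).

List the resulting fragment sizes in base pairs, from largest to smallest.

Linear molecule, 3 cuts → 4 fragments:
  688 − 0 = 688 bp
  910 − 688 = 222 bp
  1936 − 910 = 1026 bp
  2748 − 1936 = 812 bp
Sorted largest to smallest: 1026, 812, 688, 222 bp.

1026, 812, 688, 222 bp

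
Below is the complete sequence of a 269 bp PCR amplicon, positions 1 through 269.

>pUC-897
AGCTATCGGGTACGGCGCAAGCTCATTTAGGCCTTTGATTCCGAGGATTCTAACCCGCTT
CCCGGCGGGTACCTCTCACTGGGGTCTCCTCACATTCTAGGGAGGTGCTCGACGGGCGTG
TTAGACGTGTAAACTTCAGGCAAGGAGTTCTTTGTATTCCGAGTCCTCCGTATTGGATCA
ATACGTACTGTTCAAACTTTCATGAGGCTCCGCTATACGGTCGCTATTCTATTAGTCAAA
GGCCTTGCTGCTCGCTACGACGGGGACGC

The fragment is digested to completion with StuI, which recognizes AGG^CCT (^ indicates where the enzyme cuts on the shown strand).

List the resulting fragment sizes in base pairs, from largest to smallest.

StuI sites (AGGCCT) start at positions 29, 240.
StuI cuts after base 3 of each site, so after positions 31, 242.
Linear molecule, 2 cuts → 3 fragments:
  1–31 → 31 bp
  32–242 → 211 bp
  243–269 → 27 bp
Sorted largest to smallest: 211, 31, 27 bp.

211, 31, 27 bp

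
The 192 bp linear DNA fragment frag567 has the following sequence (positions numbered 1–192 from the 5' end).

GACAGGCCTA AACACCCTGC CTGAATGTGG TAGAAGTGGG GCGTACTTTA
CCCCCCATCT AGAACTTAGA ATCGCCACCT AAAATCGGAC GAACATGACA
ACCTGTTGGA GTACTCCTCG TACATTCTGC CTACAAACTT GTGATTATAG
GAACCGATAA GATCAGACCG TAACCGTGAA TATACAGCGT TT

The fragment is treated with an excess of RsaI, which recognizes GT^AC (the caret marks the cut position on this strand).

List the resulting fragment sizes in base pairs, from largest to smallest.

RsaI sites (GTAC) start at positions 43, 111, 120.
RsaI cuts after base 2 of each site, so after positions 44, 112, 121.
Linear molecule, 3 cuts → 4 fragments:
  1–44 → 44 bp
  45–112 → 68 bp
  113–121 → 9 bp
  122–192 → 71 bp
Sorted largest to smallest: 71, 68, 44, 9 bp.

71, 68, 44, 9 bp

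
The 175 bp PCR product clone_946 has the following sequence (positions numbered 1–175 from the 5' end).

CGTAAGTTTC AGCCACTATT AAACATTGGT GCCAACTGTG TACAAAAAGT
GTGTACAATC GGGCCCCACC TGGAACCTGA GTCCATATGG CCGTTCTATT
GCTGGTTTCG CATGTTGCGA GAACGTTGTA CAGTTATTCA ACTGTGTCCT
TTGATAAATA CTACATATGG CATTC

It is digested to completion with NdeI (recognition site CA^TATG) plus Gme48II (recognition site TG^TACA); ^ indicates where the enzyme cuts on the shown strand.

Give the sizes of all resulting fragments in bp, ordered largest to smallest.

NdeI sites (CATATG) start at positions 84, 164.
NdeI cuts after base 2 of each site, so after positions 85, 165.
Gme48II sites (TGTACA) start at positions 39, 52, 127.
Gme48II cuts after base 2 of each site, so after positions 40, 53, 128.
Combined cut positions: 40, 53, 85, 128, 165.
Linear molecule, 5 cuts → 6 fragments:
  1–40 → 40 bp
  41–53 → 13 bp
  54–85 → 32 bp
  86–128 → 43 bp
  129–165 → 37 bp
  166–175 → 10 bp
Sorted largest to smallest: 43, 40, 37, 32, 13, 10 bp.

43, 40, 37, 32, 13, 10 bp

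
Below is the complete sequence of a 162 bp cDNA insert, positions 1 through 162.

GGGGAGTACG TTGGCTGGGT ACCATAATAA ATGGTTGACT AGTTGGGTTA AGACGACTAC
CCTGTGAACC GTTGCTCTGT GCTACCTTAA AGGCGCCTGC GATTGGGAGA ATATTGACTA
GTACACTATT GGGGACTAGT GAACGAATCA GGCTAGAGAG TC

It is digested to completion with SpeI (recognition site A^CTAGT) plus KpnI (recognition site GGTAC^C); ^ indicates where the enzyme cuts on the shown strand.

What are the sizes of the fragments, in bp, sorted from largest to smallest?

SpeI sites (ACTAGT) start at positions 38, 117, 135.
SpeI cuts after the first base of each site, so after positions 38, 117, 135.
The KpnI site (GGTACC) starts at position 18.
KpnI cuts after base 5 of each site (before the last base), so after position 22.
Combined cut positions: 22, 38, 117, 135.
Linear molecule, 4 cuts → 5 fragments:
  1–22 → 22 bp
  23–38 → 16 bp
  39–117 → 79 bp
  118–135 → 18 bp
  136–162 → 27 bp
Sorted largest to smallest: 79, 27, 22, 18, 16 bp.

79, 27, 22, 18, 16 bp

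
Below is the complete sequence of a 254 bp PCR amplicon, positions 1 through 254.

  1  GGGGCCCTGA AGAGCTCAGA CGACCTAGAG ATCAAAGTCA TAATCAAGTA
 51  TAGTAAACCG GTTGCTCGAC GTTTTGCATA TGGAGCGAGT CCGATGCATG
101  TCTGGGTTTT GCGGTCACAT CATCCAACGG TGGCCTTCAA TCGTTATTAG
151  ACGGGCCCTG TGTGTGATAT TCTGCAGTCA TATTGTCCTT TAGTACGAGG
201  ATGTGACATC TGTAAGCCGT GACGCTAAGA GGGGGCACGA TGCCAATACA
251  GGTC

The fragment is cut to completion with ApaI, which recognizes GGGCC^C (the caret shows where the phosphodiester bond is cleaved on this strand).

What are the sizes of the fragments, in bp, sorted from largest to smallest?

151, 97, 6 bp

ApaI sites (GGGCCC) start at positions 2, 153.
ApaI cuts after base 5 of each site (before the last base), so after positions 6, 157.
Linear molecule, 2 cuts → 3 fragments:
  1–6 → 6 bp
  7–157 → 151 bp
  158–254 → 97 bp
Sorted largest to smallest: 151, 97, 6 bp.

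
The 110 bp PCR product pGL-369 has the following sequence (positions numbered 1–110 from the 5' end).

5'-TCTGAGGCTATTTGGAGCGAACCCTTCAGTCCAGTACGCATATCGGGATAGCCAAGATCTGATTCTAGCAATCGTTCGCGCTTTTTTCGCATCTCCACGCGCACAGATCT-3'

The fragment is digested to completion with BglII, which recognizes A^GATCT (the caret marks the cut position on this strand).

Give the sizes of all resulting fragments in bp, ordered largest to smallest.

55, 50, 5 bp

BglII sites (AGATCT) start at positions 55, 105.
BglII cuts after the first base of each site, so after positions 55, 105.
Linear molecule, 2 cuts → 3 fragments:
  1–55 → 55 bp
  56–105 → 50 bp
  106–110 → 5 bp
Sorted largest to smallest: 55, 50, 5 bp.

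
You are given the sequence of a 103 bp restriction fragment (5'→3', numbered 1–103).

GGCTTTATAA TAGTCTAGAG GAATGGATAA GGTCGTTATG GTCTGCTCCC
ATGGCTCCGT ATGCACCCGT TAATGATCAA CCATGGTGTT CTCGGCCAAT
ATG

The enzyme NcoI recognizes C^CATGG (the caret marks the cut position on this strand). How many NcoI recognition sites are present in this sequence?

2

CCATGG occurs starting at positions 49, 81.
NcoI cuts at 2 sites.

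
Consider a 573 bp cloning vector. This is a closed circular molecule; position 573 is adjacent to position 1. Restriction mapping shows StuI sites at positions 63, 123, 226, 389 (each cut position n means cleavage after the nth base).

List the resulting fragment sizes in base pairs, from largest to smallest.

Circular molecule, 4 cuts → 4 fragments:
  123 − 63 = 60 bp
  226 − 123 = 103 bp
  389 − 226 = 163 bp
  wrap: 573 − 389 + 63 = 247 bp
Sorted largest to smallest: 247, 163, 103, 60 bp.

247, 163, 103, 60 bp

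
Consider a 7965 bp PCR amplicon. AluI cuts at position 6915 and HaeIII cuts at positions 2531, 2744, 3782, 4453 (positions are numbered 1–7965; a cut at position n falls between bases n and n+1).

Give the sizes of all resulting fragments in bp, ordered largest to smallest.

2531, 2462, 1050, 1038, 671, 213 bp

Combined cut positions (sorted): 2531, 2744, 3782, 4453, 6915.
Linear molecule, 5 cuts → 6 fragments:
  2531 − 0 = 2531 bp
  2744 − 2531 = 213 bp
  3782 − 2744 = 1038 bp
  4453 − 3782 = 671 bp
  6915 − 4453 = 2462 bp
  7965 − 6915 = 1050 bp
Sorted largest to smallest: 2531, 2462, 1050, 1038, 671, 213 bp.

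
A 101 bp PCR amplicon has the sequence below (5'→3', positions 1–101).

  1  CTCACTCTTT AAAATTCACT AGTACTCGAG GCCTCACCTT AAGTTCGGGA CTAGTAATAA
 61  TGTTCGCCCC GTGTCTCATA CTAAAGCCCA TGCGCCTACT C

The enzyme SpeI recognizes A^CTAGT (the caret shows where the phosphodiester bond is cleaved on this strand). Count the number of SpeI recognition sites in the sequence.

2

ACTAGT occurs starting at positions 18, 50.
SpeI cuts at 2 sites.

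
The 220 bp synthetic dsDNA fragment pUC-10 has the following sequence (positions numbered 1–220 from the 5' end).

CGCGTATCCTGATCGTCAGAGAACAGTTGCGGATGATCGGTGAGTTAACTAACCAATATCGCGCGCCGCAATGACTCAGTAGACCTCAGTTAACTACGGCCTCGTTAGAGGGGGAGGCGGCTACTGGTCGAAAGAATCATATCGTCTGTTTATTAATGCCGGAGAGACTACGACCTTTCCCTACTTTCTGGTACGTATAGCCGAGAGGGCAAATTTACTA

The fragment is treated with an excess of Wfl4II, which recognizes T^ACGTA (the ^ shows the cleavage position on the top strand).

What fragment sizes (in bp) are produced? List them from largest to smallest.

The Wfl4II site (TACGTA) starts at position 192.
Wfl4II cuts after the first base of each site, so after position 192.
Linear molecule, 1 cut → 2 fragments:
  1–192 → 192 bp
  193–220 → 28 bp
Sorted largest to smallest: 192, 28 bp.

192, 28 bp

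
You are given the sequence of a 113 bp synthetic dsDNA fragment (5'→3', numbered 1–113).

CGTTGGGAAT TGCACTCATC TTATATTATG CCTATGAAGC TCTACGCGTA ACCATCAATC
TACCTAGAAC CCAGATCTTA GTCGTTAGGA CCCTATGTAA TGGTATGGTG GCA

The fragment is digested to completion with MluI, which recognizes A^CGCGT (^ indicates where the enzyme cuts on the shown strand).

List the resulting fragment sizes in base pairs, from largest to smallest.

69, 44 bp

The MluI site (ACGCGT) starts at position 44.
MluI cuts after the first base of each site, so after position 44.
Linear molecule, 1 cut → 2 fragments:
  1–44 → 44 bp
  45–113 → 69 bp
Sorted largest to smallest: 69, 44 bp.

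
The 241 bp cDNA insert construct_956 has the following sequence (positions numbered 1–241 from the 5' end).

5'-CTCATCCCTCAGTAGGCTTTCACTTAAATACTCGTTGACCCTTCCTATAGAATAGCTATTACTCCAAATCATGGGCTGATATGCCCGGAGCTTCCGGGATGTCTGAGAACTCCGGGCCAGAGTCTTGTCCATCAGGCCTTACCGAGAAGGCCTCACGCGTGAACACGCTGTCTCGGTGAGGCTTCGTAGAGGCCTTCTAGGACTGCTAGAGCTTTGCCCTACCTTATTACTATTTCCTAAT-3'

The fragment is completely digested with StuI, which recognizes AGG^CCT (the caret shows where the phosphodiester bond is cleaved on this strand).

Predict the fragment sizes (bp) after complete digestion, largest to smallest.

StuI sites (AGGCCT) start at positions 134, 148, 190.
StuI cuts after base 3 of each site, so after positions 136, 150, 192.
Linear molecule, 3 cuts → 4 fragments:
  1–136 → 136 bp
  137–150 → 14 bp
  151–192 → 42 bp
  193–241 → 49 bp
Sorted largest to smallest: 136, 49, 42, 14 bp.

136, 49, 42, 14 bp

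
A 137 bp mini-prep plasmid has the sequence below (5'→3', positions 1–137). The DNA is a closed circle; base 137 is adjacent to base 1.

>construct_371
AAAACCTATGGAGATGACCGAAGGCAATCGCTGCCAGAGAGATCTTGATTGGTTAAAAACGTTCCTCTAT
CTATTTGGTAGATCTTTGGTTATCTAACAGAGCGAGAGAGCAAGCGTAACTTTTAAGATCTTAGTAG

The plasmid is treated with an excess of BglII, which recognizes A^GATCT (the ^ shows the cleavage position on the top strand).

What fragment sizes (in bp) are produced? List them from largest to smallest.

BglII sites (AGATCT) start at positions 40, 80, 126.
BglII cuts after the first base of each site, so after positions 40, 80, 126.
Circular molecule, 3 cuts → 3 fragments:
  41–80 → 40 bp
  81–126 → 46 bp
  127–137 then 1–40 → 11 + 40 = 51 bp
Sorted largest to smallest: 51, 46, 40 bp.

51, 46, 40 bp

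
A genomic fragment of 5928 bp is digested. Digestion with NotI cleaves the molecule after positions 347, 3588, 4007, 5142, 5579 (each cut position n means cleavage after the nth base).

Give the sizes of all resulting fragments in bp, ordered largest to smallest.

Linear molecule, 5 cuts → 6 fragments:
  347 − 0 = 347 bp
  3588 − 347 = 3241 bp
  4007 − 3588 = 419 bp
  5142 − 4007 = 1135 bp
  5579 − 5142 = 437 bp
  5928 − 5579 = 349 bp
Sorted largest to smallest: 3241, 1135, 437, 419, 349, 347 bp.

3241, 1135, 437, 419, 349, 347 bp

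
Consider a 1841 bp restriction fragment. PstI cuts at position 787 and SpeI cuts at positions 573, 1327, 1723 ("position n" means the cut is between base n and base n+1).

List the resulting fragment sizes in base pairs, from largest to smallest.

573, 540, 396, 214, 118 bp

Combined cut positions (sorted): 573, 787, 1327, 1723.
Linear molecule, 4 cuts → 5 fragments:
  573 − 0 = 573 bp
  787 − 573 = 214 bp
  1327 − 787 = 540 bp
  1723 − 1327 = 396 bp
  1841 − 1723 = 118 bp
Sorted largest to smallest: 573, 540, 396, 214, 118 bp.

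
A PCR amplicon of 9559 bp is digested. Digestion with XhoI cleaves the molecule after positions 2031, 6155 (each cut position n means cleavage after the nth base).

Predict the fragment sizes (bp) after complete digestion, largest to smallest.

4124, 3404, 2031 bp

Linear molecule, 2 cuts → 3 fragments:
  2031 − 0 = 2031 bp
  6155 − 2031 = 4124 bp
  9559 − 6155 = 3404 bp
Sorted largest to smallest: 4124, 3404, 2031 bp.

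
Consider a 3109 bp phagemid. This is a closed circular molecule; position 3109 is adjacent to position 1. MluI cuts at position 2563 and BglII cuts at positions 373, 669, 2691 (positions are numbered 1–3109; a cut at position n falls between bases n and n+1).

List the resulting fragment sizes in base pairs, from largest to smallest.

Combined cut positions (sorted): 373, 669, 2563, 2691.
Circular molecule, 4 cuts → 4 fragments:
  669 − 373 = 296 bp
  2563 − 669 = 1894 bp
  2691 − 2563 = 128 bp
  wrap: 3109 − 2691 + 373 = 791 bp
Sorted largest to smallest: 1894, 791, 296, 128 bp.

1894, 791, 296, 128 bp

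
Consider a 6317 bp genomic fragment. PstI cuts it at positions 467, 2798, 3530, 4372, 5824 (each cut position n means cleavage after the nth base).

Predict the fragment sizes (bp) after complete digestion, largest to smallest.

2331, 1452, 842, 732, 493, 467 bp

Linear molecule, 5 cuts → 6 fragments:
  467 − 0 = 467 bp
  2798 − 467 = 2331 bp
  3530 − 2798 = 732 bp
  4372 − 3530 = 842 bp
  5824 − 4372 = 1452 bp
  6317 − 5824 = 493 bp
Sorted largest to smallest: 2331, 1452, 842, 732, 493, 467 bp.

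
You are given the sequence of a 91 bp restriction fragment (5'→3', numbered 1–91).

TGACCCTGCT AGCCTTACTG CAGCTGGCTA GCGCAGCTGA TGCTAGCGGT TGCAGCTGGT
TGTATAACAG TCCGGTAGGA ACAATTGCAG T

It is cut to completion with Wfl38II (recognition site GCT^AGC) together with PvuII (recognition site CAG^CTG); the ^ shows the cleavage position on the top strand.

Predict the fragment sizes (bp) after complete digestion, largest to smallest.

36, 13, 11, 10, 8, 7, 6 bp

Wfl38II sites (GCTAGC) start at positions 8, 27, 42.
Wfl38II cuts after base 3 of each site, so after positions 10, 29, 44.
PvuII sites (CAGCTG) start at positions 21, 34, 53.
PvuII cuts after base 3 of each site, so after positions 23, 36, 55.
Combined cut positions: 10, 23, 29, 36, 44, 55.
Linear molecule, 6 cuts → 7 fragments:
  1–10 → 10 bp
  11–23 → 13 bp
  24–29 → 6 bp
  30–36 → 7 bp
  37–44 → 8 bp
  45–55 → 11 bp
  56–91 → 36 bp
Sorted largest to smallest: 36, 13, 11, 10, 8, 7, 6 bp.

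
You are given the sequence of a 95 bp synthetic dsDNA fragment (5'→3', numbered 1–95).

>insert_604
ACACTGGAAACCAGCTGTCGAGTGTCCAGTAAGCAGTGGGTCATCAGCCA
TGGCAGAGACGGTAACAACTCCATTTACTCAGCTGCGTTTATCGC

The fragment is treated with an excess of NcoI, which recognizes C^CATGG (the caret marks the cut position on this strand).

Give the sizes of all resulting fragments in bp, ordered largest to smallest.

48, 47 bp

The NcoI site (CCATGG) starts at position 48.
NcoI cuts after the first base of each site, so after position 48.
Linear molecule, 1 cut → 2 fragments:
  1–48 → 48 bp
  49–95 → 47 bp
Sorted largest to smallest: 48, 47 bp.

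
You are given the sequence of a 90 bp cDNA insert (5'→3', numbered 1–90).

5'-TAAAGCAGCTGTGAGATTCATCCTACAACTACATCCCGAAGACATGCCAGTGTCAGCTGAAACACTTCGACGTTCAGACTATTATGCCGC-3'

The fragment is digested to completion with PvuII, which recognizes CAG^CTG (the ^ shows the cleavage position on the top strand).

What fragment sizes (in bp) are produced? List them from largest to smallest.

PvuII sites (CAGCTG) start at positions 6, 54.
PvuII cuts after base 3 of each site, so after positions 8, 56.
Linear molecule, 2 cuts → 3 fragments:
  1–8 → 8 bp
  9–56 → 48 bp
  57–90 → 34 bp
Sorted largest to smallest: 48, 34, 8 bp.

48, 34, 8 bp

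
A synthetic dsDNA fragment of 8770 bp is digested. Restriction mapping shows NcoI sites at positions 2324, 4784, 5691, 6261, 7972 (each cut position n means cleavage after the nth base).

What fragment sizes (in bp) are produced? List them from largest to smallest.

2460, 2324, 1711, 907, 798, 570 bp

Linear molecule, 5 cuts → 6 fragments:
  2324 − 0 = 2324 bp
  4784 − 2324 = 2460 bp
  5691 − 4784 = 907 bp
  6261 − 5691 = 570 bp
  7972 − 6261 = 1711 bp
  8770 − 7972 = 798 bp
Sorted largest to smallest: 2460, 2324, 1711, 907, 798, 570 bp.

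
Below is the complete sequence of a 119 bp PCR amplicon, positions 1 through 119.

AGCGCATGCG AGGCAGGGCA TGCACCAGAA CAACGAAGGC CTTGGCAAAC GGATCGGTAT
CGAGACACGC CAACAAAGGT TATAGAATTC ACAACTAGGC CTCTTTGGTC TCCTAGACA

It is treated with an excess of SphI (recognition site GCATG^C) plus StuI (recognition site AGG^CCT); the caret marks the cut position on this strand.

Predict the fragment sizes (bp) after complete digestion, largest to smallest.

SphI sites (GCATGC) start at positions 4, 18.
SphI cuts after base 5 of each site (before the last base), so after positions 8, 22.
StuI sites (AGGCCT) start at positions 37, 97.
StuI cuts after base 3 of each site, so after positions 39, 99.
Combined cut positions: 8, 22, 39, 99.
Linear molecule, 4 cuts → 5 fragments:
  1–8 → 8 bp
  9–22 → 14 bp
  23–39 → 17 bp
  40–99 → 60 bp
  100–119 → 20 bp
Sorted largest to smallest: 60, 20, 17, 14, 8 bp.

60, 20, 17, 14, 8 bp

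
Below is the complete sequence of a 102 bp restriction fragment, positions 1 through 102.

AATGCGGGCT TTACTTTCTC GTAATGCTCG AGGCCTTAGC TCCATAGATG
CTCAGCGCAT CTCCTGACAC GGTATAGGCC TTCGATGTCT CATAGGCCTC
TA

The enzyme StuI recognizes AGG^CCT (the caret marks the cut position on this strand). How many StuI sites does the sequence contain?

3

AGGCCT occurs starting at positions 31, 76, 94.
StuI cuts at 3 sites.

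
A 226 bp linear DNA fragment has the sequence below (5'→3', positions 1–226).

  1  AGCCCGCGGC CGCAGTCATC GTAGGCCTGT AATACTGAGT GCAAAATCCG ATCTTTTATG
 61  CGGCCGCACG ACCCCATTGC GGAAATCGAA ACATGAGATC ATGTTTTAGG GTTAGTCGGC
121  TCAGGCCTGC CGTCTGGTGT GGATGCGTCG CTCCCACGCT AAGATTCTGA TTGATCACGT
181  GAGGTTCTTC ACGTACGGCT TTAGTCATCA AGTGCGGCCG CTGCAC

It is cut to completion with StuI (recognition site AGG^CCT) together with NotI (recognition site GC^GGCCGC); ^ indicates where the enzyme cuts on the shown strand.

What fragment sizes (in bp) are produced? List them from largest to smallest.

StuI sites (AGGCCT) start at positions 23, 123.
StuI cuts after base 3 of each site, so after positions 25, 125.
NotI sites (GCGGCCGC) start at positions 6, 60, 214.
NotI cuts after base 2 of each site, so after positions 7, 61, 215.
Combined cut positions: 7, 25, 61, 125, 215.
Linear molecule, 5 cuts → 6 fragments:
  1–7 → 7 bp
  8–25 → 18 bp
  26–61 → 36 bp
  62–125 → 64 bp
  126–215 → 90 bp
  216–226 → 11 bp
Sorted largest to smallest: 90, 64, 36, 18, 11, 7 bp.

90, 64, 36, 18, 11, 7 bp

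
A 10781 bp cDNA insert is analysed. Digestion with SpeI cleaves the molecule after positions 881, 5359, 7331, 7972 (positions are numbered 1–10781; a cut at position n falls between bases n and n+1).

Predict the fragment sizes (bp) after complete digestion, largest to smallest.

4478, 2809, 1972, 881, 641 bp

Linear molecule, 4 cuts → 5 fragments:
  881 − 0 = 881 bp
  5359 − 881 = 4478 bp
  7331 − 5359 = 1972 bp
  7972 − 7331 = 641 bp
  10781 − 7972 = 2809 bp
Sorted largest to smallest: 4478, 2809, 1972, 881, 641 bp.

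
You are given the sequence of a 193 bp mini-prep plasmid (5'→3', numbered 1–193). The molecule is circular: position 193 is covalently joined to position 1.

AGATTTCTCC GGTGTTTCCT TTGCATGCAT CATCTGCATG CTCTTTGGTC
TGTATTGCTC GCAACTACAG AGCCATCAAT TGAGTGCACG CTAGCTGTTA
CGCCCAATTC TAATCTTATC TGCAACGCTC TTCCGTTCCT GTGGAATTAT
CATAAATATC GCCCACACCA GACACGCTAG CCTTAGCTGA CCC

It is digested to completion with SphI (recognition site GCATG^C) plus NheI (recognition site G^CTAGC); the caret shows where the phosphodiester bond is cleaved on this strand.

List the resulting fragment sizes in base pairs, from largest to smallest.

86, 50, 44, 13 bp

SphI sites (GCATGC) start at positions 23, 36.
SphI cuts after base 5 of each site (before the last base), so after positions 27, 40.
NheI sites (GCTAGC) start at positions 90, 176.
NheI cuts after the first base of each site, so after positions 90, 176.
Combined cut positions: 27, 40, 90, 176.
Circular molecule, 4 cuts → 4 fragments:
  28–40 → 13 bp
  41–90 → 50 bp
  91–176 → 86 bp
  177–193 then 1–27 → 17 + 27 = 44 bp
Sorted largest to smallest: 86, 50, 44, 13 bp.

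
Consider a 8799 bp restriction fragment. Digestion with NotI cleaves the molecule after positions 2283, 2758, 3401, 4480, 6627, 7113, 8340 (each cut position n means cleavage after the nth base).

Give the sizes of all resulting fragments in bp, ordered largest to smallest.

Linear molecule, 7 cuts → 8 fragments:
  2283 − 0 = 2283 bp
  2758 − 2283 = 475 bp
  3401 − 2758 = 643 bp
  4480 − 3401 = 1079 bp
  6627 − 4480 = 2147 bp
  7113 − 6627 = 486 bp
  8340 − 7113 = 1227 bp
  8799 − 8340 = 459 bp
Sorted largest to smallest: 2283, 2147, 1227, 1079, 643, 486, 475, 459 bp.

2283, 2147, 1227, 1079, 643, 486, 475, 459 bp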